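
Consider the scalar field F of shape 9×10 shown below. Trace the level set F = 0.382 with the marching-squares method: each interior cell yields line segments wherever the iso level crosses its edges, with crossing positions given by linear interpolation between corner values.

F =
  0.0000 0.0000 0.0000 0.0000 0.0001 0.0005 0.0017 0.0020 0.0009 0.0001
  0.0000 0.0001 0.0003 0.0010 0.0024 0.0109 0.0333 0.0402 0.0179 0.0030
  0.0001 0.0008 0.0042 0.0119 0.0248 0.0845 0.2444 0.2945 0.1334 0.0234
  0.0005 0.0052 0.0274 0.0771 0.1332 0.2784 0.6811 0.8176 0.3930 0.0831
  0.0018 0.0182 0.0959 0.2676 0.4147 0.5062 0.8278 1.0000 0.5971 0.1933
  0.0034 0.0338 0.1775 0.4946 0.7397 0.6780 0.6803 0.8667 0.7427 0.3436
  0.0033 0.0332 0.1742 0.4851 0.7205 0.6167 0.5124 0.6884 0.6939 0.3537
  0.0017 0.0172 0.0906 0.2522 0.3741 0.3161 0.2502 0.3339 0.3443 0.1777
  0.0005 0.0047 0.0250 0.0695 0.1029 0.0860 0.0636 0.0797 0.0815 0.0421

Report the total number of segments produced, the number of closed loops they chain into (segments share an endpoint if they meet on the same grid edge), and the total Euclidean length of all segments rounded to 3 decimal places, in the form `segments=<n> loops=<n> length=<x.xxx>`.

cell (2,5): code 0100 → (2.315,6.000)–(3.000,5.257)
cell (2,6): code 1100 → (2.167,7.000)–(2.315,6.000)
cell (2,7): code 1100 → (2.958,8.000)–(2.167,7.000)
cell (2,8): code 1000 → (3.000,8.035)–(2.958,8.000)
cell (3,3): code 0100 → (3.884,4.000)–(4.000,3.778)
cell (3,4): code 1100 → (3.455,5.000)–(3.884,4.000)
cell (3,5): code 1110 → (3.000,5.257)–(3.455,5.000)
cell (3,8): code 1001 → (4.000,8.533)–(3.000,8.035)
cell (4,2): code 0100 → (4.504,3.000)–(5.000,2.645)
cell (4,3): code 1110 → (4.000,3.778)–(4.504,3.000)
cell (4,8): code 1001 → (5.000,8.904)–(4.000,8.533)
cell (5,2): code 0110 → (5.000,2.645)–(6.000,2.668)
cell (5,8): code 1001 → (6.000,8.917)–(5.000,8.904)
cell (6,2): code 0010 → (6.000,2.668)–(6.443,3.000)
cell (6,3): code 0011 → (6.443,3.000)–(6.977,4.000)
cell (6,4): code 0011 → (6.977,4.000)–(6.781,5.000)
cell (6,5): code 0011 → (6.781,5.000)–(6.497,6.000)
cell (6,6): code 0011 → (6.497,6.000)–(6.864,7.000)
cell (6,7): code 0011 → (6.864,7.000)–(6.892,8.000)
cell (6,8): code 0001 → (6.892,8.000)–(6.000,8.917)
total: 20 segments, chained into 1 closed loop(s), length Σ = 18.023465

segments=20 loops=1 length=18.023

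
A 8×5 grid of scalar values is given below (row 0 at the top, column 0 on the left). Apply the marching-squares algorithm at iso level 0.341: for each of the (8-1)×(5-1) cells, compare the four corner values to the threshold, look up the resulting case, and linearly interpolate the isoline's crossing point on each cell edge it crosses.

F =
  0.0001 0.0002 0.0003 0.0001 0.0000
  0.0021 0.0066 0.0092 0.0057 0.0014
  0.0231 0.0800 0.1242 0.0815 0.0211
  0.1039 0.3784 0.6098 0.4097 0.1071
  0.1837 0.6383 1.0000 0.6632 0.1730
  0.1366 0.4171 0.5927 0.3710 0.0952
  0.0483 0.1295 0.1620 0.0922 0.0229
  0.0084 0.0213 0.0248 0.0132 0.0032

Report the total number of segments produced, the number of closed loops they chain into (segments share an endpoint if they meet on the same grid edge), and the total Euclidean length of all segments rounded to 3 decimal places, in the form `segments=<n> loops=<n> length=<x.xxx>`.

segments=12 loops=1 length=9.755

cell (2,0): code 0100 → (2.875,1.000)–(3.000,0.864)
cell (2,1): code 1100 → (2.446,2.000)–(2.875,1.000)
cell (2,2): code 1100 → (2.791,3.000)–(2.446,2.000)
cell (2,3): code 1000 → (3.000,3.227)–(2.791,3.000)
cell (3,0): code 0110 → (3.000,0.864)–(4.000,0.346)
cell (3,3): code 1001 → (4.000,3.657)–(3.000,3.227)
cell (4,0): code 0110 → (4.000,0.346)–(5.000,0.729)
cell (4,3): code 1001 → (5.000,3.109)–(4.000,3.657)
cell (5,0): code 0010 → (5.000,0.729)–(5.265,1.000)
cell (5,1): code 0011 → (5.265,1.000)–(5.584,2.000)
cell (5,2): code 0011 → (5.584,2.000)–(5.108,3.000)
cell (5,3): code 0001 → (5.108,3.000)–(5.000,3.109)
total: 12 segments, chained into 1 closed loop(s), length Σ = 9.755039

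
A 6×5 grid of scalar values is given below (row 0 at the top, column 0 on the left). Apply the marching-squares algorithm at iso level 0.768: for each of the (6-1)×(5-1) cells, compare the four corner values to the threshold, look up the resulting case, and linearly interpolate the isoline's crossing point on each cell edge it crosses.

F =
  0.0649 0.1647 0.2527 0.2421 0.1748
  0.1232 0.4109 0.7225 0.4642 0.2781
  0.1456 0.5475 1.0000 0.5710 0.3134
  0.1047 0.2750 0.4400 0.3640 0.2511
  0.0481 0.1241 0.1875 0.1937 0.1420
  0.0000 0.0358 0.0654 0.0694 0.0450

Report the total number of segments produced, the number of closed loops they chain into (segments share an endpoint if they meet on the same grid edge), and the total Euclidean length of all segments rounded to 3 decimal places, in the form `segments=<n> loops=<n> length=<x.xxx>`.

segments=4 loops=1 length=3.317

cell (1,1): code 0100 → (1.164,2.000)–(2.000,1.487)
cell (1,2): code 1000 → (2.000,2.541)–(1.164,2.000)
cell (2,1): code 0010 → (2.000,1.487)–(2.414,2.000)
cell (2,2): code 0001 → (2.414,2.000)–(2.000,2.541)
total: 4 segments, chained into 1 closed loop(s), length Σ = 3.316832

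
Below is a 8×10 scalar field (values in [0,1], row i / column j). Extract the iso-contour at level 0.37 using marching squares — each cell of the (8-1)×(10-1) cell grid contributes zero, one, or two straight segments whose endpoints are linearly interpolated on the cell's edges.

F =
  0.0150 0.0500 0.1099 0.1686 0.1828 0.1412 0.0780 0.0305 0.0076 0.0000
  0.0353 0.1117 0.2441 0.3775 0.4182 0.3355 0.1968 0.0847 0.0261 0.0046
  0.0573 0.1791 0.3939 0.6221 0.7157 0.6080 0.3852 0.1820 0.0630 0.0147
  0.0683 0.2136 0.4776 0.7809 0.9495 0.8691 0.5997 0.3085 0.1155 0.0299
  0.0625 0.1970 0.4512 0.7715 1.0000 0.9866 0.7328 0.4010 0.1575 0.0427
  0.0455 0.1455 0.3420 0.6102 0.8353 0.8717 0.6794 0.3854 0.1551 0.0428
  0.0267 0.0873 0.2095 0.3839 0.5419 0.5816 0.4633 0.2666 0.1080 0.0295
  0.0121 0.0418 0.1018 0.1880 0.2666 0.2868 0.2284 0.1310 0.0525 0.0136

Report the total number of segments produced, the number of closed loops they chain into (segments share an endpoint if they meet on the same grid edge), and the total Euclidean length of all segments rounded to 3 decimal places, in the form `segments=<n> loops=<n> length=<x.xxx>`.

cell (0,2): code 0100 → (0.964,3.000)–(1.000,2.944)
cell (0,3): code 1100 → (0.795,4.000)–(0.964,3.000)
cell (0,4): code 1000 → (1.000,4.583)–(0.795,4.000)
cell (1,1): code 0100 → (1.840,2.000)–(2.000,1.889)
cell (1,2): code 1110 → (1.000,2.944)–(1.840,2.000)
cell (1,4): code 1101 → (1.127,5.000)–(1.000,4.583)
cell (1,5): code 1100 → (1.919,6.000)–(1.127,5.000)
cell (1,6): code 1000 → (2.000,6.075)–(1.919,6.000)
cell (2,1): code 0110 → (2.000,1.889)–(3.000,1.592)
cell (2,6): code 1001 → (3.000,6.789)–(2.000,6.075)
cell (3,1): code 0110 → (3.000,1.592)–(4.000,1.681)
cell (3,6): code 1101 → (3.665,7.000)–(3.000,6.789)
cell (3,7): code 1000 → (4.000,7.127)–(3.665,7.000)
cell (4,1): code 0010 → (4.000,1.681)–(4.744,2.000)
cell (4,2): code 0111 → (4.744,2.000)–(5.000,2.104)
cell (4,7): code 1001 → (5.000,7.067)–(4.000,7.127)
cell (5,2): code 0110 → (5.000,2.104)–(6.000,2.920)
cell (5,6): code 1011 → (6.000,6.474)–(5.130,7.000)
cell (5,7): code 0001 → (5.130,7.000)–(5.000,7.067)
cell (6,2): code 0010 → (6.000,2.920)–(6.071,3.000)
cell (6,3): code 0011 → (6.071,3.000)–(6.624,4.000)
cell (6,4): code 0011 → (6.624,4.000)–(6.718,5.000)
cell (6,5): code 0011 → (6.718,5.000)–(6.397,6.000)
cell (6,6): code 0001 → (6.397,6.000)–(6.000,6.474)
total: 24 segments, chained into 1 closed loop(s), length Σ = 17.774686

segments=24 loops=1 length=17.775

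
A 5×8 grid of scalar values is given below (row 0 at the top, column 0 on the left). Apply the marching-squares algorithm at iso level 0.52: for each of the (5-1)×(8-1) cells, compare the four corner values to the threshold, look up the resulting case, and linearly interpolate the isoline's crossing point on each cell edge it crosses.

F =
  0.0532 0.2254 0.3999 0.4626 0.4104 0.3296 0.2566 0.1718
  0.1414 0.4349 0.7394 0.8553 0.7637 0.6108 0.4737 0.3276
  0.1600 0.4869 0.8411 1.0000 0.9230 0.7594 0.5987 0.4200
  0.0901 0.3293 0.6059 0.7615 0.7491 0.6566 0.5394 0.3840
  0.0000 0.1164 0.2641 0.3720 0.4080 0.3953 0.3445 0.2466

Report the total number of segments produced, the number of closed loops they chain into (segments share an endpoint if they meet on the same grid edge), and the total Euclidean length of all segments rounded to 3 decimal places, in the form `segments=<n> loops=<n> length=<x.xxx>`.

cell (0,1): code 0100 → (0.354,2.000)–(1.000,1.279)
cell (0,2): code 1100 → (0.146,3.000)–(0.354,2.000)
cell (0,3): code 1100 → (0.310,4.000)–(0.146,3.000)
cell (0,4): code 1100 → (0.677,5.000)–(0.310,4.000)
cell (0,5): code 1000 → (1.000,5.662)–(0.677,5.000)
cell (1,1): code 0110 → (1.000,1.279)–(2.000,1.093)
cell (1,5): code 1101 → (1.370,6.000)–(1.000,5.662)
cell (1,6): code 1000 → (2.000,6.440)–(1.370,6.000)
cell (2,1): code 0110 → (2.000,1.093)–(3.000,1.689)
cell (2,6): code 1001 → (3.000,6.125)–(2.000,6.440)
cell (3,1): code 0010 → (3.000,1.689)–(3.251,2.000)
cell (3,2): code 0011 → (3.251,2.000)–(3.620,3.000)
cell (3,3): code 0011 → (3.620,3.000)–(3.672,4.000)
cell (3,4): code 0011 → (3.672,4.000)–(3.523,5.000)
cell (3,5): code 0011 → (3.523,5.000)–(3.100,6.000)
cell (3,6): code 0001 → (3.100,6.000)–(3.000,6.125)
total: 16 segments, chained into 1 closed loop(s), length Σ = 14.027246

segments=16 loops=1 length=14.027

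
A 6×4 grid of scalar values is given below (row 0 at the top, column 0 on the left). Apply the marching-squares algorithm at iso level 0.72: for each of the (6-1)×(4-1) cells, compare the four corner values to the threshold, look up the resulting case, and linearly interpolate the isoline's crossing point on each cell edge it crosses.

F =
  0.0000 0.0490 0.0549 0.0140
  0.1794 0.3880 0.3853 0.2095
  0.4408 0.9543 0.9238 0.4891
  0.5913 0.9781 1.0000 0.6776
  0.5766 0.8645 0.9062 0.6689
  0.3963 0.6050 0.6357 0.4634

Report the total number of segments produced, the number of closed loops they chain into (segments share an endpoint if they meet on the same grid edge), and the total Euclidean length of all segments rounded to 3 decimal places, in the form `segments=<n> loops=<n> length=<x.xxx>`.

cell (1,0): code 0100 → (1.586,1.000)–(2.000,0.544)
cell (1,1): code 1100 → (1.622,2.000)–(1.586,1.000)
cell (1,2): code 1000 → (2.000,2.469)–(1.622,2.000)
cell (2,0): code 0110 → (2.000,0.544)–(3.000,0.333)
cell (2,2): code 1001 → (3.000,2.868)–(2.000,2.469)
cell (3,0): code 0110 → (3.000,0.333)–(4.000,0.498)
cell (3,2): code 1001 → (4.000,2.785)–(3.000,2.868)
cell (4,0): code 0010 → (4.000,0.498)–(4.557,1.000)
cell (4,1): code 0011 → (4.557,1.000)–(4.688,2.000)
cell (4,2): code 0001 → (4.688,2.000)–(4.000,2.785)
total: 10 segments, chained into 1 closed loop(s), length Σ = 9.137154

segments=10 loops=1 length=9.137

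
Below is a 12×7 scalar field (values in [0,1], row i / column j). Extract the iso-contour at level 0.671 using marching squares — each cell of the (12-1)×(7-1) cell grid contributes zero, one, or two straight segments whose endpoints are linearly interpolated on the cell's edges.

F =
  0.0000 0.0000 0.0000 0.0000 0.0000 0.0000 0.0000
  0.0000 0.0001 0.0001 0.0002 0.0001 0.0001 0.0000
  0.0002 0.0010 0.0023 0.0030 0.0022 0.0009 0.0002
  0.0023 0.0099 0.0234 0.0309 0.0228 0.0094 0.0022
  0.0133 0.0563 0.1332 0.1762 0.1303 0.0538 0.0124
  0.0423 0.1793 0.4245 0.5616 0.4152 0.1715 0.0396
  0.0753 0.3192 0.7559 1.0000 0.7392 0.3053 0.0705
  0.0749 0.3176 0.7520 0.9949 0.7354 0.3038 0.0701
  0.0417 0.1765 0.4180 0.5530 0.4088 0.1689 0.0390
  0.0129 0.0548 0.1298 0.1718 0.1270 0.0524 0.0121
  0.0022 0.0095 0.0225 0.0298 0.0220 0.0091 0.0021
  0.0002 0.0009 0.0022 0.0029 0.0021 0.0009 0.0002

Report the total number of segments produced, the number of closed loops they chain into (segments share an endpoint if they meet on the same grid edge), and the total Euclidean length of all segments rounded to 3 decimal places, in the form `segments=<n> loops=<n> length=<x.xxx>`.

cell (5,1): code 0100 → (5.744,2.000)–(6.000,1.806)
cell (5,2): code 1100 → (5.250,3.000)–(5.744,2.000)
cell (5,3): code 1100 → (5.790,4.000)–(5.250,3.000)
cell (5,4): code 1000 → (6.000,4.157)–(5.790,4.000)
cell (6,1): code 0110 → (6.000,1.806)–(7.000,1.814)
cell (6,4): code 1001 → (7.000,4.149)–(6.000,4.157)
cell (7,1): code 0010 → (7.000,1.814)–(7.243,2.000)
cell (7,2): code 0011 → (7.243,2.000)–(7.733,3.000)
cell (7,3): code 0011 → (7.733,3.000)–(7.197,4.000)
cell (7,4): code 0001 → (7.197,4.000)–(7.000,4.149)
total: 10 segments, chained into 1 closed loop(s), length Σ = 7.637797

segments=10 loops=1 length=7.638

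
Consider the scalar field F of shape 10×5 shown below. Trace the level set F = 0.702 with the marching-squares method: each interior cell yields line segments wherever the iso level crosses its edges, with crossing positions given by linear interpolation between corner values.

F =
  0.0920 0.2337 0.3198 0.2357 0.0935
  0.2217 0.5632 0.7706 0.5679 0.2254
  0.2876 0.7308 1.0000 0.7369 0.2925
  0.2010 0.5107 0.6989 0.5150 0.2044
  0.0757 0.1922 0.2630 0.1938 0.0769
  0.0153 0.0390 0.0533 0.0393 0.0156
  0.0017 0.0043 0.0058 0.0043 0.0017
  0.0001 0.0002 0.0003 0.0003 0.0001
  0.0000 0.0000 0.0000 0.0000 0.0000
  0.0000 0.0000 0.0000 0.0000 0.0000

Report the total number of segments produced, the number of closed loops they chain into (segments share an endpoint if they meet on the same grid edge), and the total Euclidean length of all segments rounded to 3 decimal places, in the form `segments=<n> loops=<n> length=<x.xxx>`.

segments=10 loops=1 length=6.179

cell (0,1): code 0100 → (0.848,2.000)–(1.000,1.669)
cell (0,2): code 1000 → (1.000,2.338)–(0.848,2.000)
cell (1,0): code 0100 → (1.828,1.000)–(2.000,0.935)
cell (1,1): code 1110 → (1.000,1.669)–(1.828,1.000)
cell (1,2): code 1101 → (1.793,3.000)–(1.000,2.338)
cell (1,3): code 1000 → (2.000,3.079)–(1.793,3.000)
cell (2,0): code 0010 → (2.000,0.935)–(2.131,1.000)
cell (2,1): code 0011 → (2.131,1.000)–(2.990,2.000)
cell (2,2): code 0011 → (2.990,2.000)–(2.157,3.000)
cell (2,3): code 0001 → (2.157,3.000)–(2.000,3.079)
total: 10 segments, chained into 1 closed loop(s), length Σ = 6.178893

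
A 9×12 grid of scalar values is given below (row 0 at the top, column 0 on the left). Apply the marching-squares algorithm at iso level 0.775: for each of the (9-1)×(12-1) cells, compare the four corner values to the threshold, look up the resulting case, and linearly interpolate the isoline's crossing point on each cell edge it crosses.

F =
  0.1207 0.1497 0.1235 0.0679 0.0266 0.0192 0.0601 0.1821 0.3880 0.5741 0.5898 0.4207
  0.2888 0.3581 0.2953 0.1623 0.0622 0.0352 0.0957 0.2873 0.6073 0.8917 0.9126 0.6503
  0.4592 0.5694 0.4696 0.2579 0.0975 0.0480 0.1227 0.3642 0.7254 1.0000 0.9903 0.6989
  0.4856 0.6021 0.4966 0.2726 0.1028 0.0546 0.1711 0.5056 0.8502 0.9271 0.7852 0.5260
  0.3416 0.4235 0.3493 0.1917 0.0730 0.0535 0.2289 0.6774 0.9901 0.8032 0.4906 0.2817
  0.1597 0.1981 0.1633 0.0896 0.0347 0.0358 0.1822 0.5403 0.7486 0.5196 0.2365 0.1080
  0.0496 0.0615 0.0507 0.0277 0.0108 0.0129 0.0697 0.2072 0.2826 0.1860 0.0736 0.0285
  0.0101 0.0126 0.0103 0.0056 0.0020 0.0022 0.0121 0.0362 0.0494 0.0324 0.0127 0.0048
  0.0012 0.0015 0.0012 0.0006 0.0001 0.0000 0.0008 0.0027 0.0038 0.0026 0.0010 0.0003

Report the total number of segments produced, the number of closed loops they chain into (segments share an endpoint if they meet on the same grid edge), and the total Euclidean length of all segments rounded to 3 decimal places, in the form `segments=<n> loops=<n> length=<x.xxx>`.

cell (0,8): code 0100 → (0.633,9.000)–(1.000,8.590)
cell (0,9): code 1100 → (0.574,10.000)–(0.633,9.000)
cell (0,10): code 1000 → (1.000,10.525)–(0.574,10.000)
cell (1,8): code 0110 → (1.000,8.590)–(2.000,8.181)
cell (1,10): code 1001 → (2.000,10.739)–(1.000,10.525)
cell (2,7): code 0100 → (2.397,8.000)–(3.000,7.782)
cell (2,8): code 1110 → (2.000,8.181)–(2.397,8.000)
cell (2,10): code 1001 → (3.000,10.039)–(2.000,10.739)
cell (3,7): code 0110 → (3.000,7.782)–(4.000,7.312)
cell (3,9): code 1011 → (4.000,9.090)–(3.035,10.000)
cell (3,10): code 0001 → (3.035,10.000)–(3.000,10.039)
cell (4,7): code 0010 → (4.000,7.312)–(4.891,8.000)
cell (4,8): code 0011 → (4.891,8.000)–(4.099,9.000)
cell (4,9): code 0001 → (4.099,9.000)–(4.000,9.090)
total: 14 segments, chained into 1 closed loop(s), length Σ = 11.647943

segments=14 loops=1 length=11.648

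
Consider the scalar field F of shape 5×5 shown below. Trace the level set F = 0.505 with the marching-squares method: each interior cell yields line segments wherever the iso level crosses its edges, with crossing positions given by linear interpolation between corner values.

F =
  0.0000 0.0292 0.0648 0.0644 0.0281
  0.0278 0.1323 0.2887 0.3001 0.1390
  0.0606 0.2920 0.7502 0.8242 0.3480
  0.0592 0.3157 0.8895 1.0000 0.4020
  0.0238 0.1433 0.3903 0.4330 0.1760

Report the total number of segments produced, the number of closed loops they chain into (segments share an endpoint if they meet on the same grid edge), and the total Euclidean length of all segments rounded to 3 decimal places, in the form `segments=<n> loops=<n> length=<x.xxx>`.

cell (1,1): code 0100 → (1.469,2.000)–(2.000,1.465)
cell (1,2): code 1100 → (1.391,3.000)–(1.469,2.000)
cell (1,3): code 1000 → (2.000,3.670)–(1.391,3.000)
cell (2,1): code 0110 → (2.000,1.465)–(3.000,1.330)
cell (2,3): code 1001 → (3.000,3.828)–(2.000,3.670)
cell (3,1): code 0010 → (3.000,1.330)–(3.770,2.000)
cell (3,2): code 0011 → (3.770,2.000)–(3.873,3.000)
cell (3,3): code 0001 → (3.873,3.000)–(3.000,3.828)
total: 8 segments, chained into 1 closed loop(s), length Σ = 7.913421

segments=8 loops=1 length=7.913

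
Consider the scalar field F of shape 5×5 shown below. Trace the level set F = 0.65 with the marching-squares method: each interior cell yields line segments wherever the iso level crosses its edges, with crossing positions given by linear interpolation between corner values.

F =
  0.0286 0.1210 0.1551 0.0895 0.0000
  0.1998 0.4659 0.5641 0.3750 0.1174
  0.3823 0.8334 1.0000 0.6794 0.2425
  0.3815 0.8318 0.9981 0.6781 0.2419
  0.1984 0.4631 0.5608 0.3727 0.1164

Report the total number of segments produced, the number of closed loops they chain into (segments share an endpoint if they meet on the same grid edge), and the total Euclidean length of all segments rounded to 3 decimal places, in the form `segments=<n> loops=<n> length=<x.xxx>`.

cell (1,0): code 0100 → (1.501,1.000)–(2.000,0.593)
cell (1,1): code 1100 → (1.197,2.000)–(1.501,1.000)
cell (1,2): code 1100 → (1.903,3.000)–(1.197,2.000)
cell (1,3): code 1000 → (2.000,3.067)–(1.903,3.000)
cell (2,0): code 0110 → (2.000,0.593)–(3.000,0.596)
cell (2,3): code 1001 → (3.000,3.064)–(2.000,3.067)
cell (3,0): code 0010 → (3.000,0.596)–(3.493,1.000)
cell (3,1): code 0011 → (3.493,1.000)–(3.796,2.000)
cell (3,2): code 0011 → (3.796,2.000)–(3.092,3.000)
cell (3,3): code 0001 → (3.092,3.000)–(3.000,3.064)
total: 10 segments, chained into 1 closed loop(s), length Σ = 8.048322

segments=10 loops=1 length=8.048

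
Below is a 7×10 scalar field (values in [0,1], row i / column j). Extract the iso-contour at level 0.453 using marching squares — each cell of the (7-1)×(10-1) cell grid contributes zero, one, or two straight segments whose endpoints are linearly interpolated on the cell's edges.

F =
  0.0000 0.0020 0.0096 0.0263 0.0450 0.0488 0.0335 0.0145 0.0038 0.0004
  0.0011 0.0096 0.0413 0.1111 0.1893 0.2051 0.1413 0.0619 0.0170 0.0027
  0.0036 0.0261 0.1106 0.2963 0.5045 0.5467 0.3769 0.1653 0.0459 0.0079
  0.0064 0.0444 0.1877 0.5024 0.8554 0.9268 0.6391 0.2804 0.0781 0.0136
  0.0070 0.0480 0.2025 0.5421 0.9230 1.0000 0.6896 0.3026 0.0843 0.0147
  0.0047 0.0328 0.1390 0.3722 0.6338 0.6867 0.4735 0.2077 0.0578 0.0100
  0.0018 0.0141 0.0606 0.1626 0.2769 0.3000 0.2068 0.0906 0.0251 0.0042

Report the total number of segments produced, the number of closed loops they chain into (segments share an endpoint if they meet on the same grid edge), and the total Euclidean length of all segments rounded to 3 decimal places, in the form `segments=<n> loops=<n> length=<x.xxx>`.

segments=16 loops=1 length=12.086

cell (1,3): code 0100 → (1.837,4.000)–(2.000,3.753)
cell (1,4): code 1100 → (1.726,5.000)–(1.837,4.000)
cell (1,5): code 1000 → (2.000,5.552)–(1.726,5.000)
cell (2,2): code 0100 → (2.760,3.000)–(3.000,2.843)
cell (2,3): code 1110 → (2.000,3.753)–(2.760,3.000)
cell (2,5): code 1101 → (2.290,6.000)–(2.000,5.552)
cell (2,6): code 1000 → (3.000,6.519)–(2.290,6.000)
cell (3,2): code 0110 → (3.000,2.843)–(4.000,2.738)
cell (3,6): code 1001 → (4.000,6.611)–(3.000,6.519)
cell (4,2): code 0010 → (4.000,2.738)–(4.524,3.000)
cell (4,3): code 0111 → (4.524,3.000)–(5.000,3.309)
cell (4,6): code 1001 → (5.000,6.077)–(4.000,6.611)
cell (5,3): code 0010 → (5.000,3.309)–(5.507,4.000)
cell (5,4): code 0011 → (5.507,4.000)–(5.604,5.000)
cell (5,5): code 0011 → (5.604,5.000)–(5.077,6.000)
cell (5,6): code 0001 → (5.077,6.000)–(5.000,6.077)
total: 16 segments, chained into 1 closed loop(s), length Σ = 12.086477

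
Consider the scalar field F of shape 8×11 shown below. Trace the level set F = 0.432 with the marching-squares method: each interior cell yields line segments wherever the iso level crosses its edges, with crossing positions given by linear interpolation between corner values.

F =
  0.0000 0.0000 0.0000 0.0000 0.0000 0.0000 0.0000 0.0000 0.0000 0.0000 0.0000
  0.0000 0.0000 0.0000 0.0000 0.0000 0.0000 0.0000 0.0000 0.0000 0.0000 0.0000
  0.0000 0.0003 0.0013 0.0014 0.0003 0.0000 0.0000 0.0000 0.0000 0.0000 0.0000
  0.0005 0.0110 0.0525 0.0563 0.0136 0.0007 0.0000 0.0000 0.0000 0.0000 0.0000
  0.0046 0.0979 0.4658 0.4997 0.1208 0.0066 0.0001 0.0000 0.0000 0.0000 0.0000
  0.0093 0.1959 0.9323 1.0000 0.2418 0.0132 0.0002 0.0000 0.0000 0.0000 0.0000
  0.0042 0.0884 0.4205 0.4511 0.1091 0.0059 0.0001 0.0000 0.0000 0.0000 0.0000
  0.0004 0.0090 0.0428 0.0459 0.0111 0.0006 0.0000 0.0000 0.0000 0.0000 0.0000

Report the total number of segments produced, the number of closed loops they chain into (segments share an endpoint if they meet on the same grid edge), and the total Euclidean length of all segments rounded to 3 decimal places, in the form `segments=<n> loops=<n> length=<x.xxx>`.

segments=10 loops=1 length=7.154

cell (3,1): code 0100 → (3.918,2.000)–(4.000,1.908)
cell (3,2): code 1100 → (3.847,3.000)–(3.918,2.000)
cell (3,3): code 1000 → (4.000,3.179)–(3.847,3.000)
cell (4,1): code 0110 → (4.000,1.908)–(5.000,1.321)
cell (4,3): code 1001 → (5.000,3.749)–(4.000,3.179)
cell (5,1): code 0010 → (5.000,1.321)–(5.978,2.000)
cell (5,2): code 0111 → (5.978,2.000)–(6.000,2.376)
cell (5,3): code 1001 → (6.000,3.056)–(5.000,3.749)
cell (6,2): code 0010 → (6.000,2.376)–(6.047,3.000)
cell (6,3): code 0001 → (6.047,3.000)–(6.000,3.056)
total: 10 segments, chained into 1 closed loop(s), length Σ = 7.154411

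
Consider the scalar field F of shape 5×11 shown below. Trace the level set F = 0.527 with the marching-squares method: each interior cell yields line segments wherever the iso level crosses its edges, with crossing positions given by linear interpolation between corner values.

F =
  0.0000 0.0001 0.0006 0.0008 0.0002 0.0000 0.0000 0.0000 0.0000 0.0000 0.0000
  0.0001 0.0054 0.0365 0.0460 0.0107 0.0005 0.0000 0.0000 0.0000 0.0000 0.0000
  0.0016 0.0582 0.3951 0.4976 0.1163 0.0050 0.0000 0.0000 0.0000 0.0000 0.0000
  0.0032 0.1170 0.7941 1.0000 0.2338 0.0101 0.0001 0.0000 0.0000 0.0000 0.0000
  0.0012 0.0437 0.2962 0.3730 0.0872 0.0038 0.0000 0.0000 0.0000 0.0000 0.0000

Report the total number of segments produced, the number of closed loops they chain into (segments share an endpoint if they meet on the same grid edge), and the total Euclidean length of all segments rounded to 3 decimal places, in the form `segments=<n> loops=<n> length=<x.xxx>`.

segments=6 loops=1 length=5.603

cell (2,1): code 0100 → (2.331,2.000)–(3.000,1.606)
cell (2,2): code 1100 → (2.059,3.000)–(2.331,2.000)
cell (2,3): code 1000 → (3.000,3.617)–(2.059,3.000)
cell (3,1): code 0010 → (3.000,1.606)–(3.536,2.000)
cell (3,2): code 0011 → (3.536,2.000)–(3.754,3.000)
cell (3,3): code 0001 → (3.754,3.000)–(3.000,3.617)
total: 6 segments, chained into 1 closed loop(s), length Σ = 5.603311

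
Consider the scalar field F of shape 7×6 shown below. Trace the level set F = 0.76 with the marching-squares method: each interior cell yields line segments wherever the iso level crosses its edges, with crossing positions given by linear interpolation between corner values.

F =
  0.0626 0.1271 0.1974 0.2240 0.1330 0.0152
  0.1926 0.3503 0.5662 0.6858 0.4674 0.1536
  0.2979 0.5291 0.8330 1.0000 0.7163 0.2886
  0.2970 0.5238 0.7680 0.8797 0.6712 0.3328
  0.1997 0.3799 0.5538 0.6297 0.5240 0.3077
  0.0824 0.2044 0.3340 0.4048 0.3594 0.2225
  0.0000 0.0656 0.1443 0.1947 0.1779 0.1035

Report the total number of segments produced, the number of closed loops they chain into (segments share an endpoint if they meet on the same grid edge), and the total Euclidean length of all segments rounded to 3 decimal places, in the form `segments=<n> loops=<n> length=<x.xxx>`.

cell (1,1): code 0100 → (1.726,2.000)–(2.000,1.760)
cell (1,2): code 1100 → (1.236,3.000)–(1.726,2.000)
cell (1,3): code 1000 → (2.000,3.846)–(1.236,3.000)
cell (2,1): code 0110 → (2.000,1.760)–(3.000,1.967)
cell (2,3): code 1001 → (3.000,3.574)–(2.000,3.846)
cell (3,1): code 0010 → (3.000,1.967)–(3.037,2.000)
cell (3,2): code 0011 → (3.037,2.000)–(3.479,3.000)
cell (3,3): code 0001 → (3.479,3.000)–(3.000,3.574)
total: 8 segments, chained into 1 closed loop(s), length Σ = 6.565511

segments=8 loops=1 length=6.566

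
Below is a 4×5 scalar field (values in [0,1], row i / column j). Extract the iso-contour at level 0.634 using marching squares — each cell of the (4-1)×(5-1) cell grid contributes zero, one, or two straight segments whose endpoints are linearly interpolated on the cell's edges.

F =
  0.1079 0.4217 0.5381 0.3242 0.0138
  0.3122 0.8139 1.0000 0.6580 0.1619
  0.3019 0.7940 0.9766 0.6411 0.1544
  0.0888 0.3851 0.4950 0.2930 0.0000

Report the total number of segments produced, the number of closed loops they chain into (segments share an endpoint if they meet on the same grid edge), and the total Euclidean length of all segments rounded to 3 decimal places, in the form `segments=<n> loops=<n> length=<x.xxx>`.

cell (0,0): code 0100 → (0.541,1.000)–(1.000,0.641)
cell (0,1): code 1100 → (0.208,2.000)–(0.541,1.000)
cell (0,2): code 1100 → (0.928,3.000)–(0.208,2.000)
cell (0,3): code 1000 → (1.000,3.048)–(0.928,3.000)
cell (1,0): code 0110 → (1.000,0.641)–(2.000,0.675)
cell (1,3): code 1001 → (2.000,3.015)–(1.000,3.048)
cell (2,0): code 0010 → (2.000,0.675)–(2.391,1.000)
cell (2,1): code 0011 → (2.391,1.000)–(2.711,2.000)
cell (2,2): code 0011 → (2.711,2.000)–(2.020,3.000)
cell (2,3): code 0001 → (2.020,3.000)–(2.000,3.015)
total: 10 segments, chained into 1 closed loop(s), length Σ = 7.756038

segments=10 loops=1 length=7.756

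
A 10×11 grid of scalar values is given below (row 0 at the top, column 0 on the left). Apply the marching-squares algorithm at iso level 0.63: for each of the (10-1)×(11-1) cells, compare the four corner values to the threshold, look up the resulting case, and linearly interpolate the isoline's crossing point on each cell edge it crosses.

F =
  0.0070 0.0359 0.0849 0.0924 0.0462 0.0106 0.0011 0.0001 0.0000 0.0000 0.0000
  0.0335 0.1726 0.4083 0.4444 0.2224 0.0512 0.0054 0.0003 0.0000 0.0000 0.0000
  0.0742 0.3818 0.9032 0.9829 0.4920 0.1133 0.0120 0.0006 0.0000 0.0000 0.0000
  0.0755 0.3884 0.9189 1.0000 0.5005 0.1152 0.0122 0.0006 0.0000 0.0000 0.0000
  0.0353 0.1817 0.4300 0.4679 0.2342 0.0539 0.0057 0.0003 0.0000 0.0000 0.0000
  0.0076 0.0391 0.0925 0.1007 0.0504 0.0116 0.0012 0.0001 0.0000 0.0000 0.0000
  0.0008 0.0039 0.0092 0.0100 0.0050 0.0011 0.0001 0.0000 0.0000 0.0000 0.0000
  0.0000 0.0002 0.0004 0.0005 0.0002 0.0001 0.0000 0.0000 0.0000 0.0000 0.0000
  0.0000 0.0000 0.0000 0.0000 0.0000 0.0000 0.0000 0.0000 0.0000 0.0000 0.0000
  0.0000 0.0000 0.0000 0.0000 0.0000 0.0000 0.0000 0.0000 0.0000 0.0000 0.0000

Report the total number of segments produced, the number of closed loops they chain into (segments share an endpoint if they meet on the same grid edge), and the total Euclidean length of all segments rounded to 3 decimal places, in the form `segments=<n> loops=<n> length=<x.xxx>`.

cell (1,1): code 0100 → (1.448,2.000)–(2.000,1.476)
cell (1,2): code 1100 → (1.345,3.000)–(1.448,2.000)
cell (1,3): code 1000 → (2.000,3.719)–(1.345,3.000)
cell (2,1): code 0110 → (2.000,1.476)–(3.000,1.455)
cell (2,3): code 1001 → (3.000,3.741)–(2.000,3.719)
cell (3,1): code 0010 → (3.000,1.455)–(3.591,2.000)
cell (3,2): code 0011 → (3.591,2.000)–(3.695,3.000)
cell (3,3): code 0001 → (3.695,3.000)–(3.000,3.741)
total: 8 segments, chained into 1 closed loop(s), length Σ = 7.564651

segments=8 loops=1 length=7.565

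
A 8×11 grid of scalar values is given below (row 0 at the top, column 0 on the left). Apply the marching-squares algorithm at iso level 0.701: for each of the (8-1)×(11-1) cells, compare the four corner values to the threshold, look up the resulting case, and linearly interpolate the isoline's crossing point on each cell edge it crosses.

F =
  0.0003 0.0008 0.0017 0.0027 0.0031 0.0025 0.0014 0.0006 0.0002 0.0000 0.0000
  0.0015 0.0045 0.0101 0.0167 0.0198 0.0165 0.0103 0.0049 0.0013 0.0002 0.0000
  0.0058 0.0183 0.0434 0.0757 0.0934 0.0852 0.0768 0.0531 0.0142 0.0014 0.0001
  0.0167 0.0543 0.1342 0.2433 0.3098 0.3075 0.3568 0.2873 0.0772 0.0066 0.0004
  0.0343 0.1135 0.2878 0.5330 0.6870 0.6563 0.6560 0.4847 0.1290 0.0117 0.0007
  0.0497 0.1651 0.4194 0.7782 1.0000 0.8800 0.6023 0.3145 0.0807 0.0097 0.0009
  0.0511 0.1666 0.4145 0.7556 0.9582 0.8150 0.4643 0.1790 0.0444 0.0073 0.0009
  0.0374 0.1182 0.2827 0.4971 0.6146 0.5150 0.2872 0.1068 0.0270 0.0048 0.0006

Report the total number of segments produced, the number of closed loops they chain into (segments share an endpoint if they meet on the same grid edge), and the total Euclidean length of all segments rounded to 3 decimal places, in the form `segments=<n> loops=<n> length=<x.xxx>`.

cell (4,2): code 0100 → (4.685,3.000)–(5.000,2.785)
cell (4,3): code 1100 → (4.045,4.000)–(4.685,3.000)
cell (4,4): code 1100 → (4.200,5.000)–(4.045,4.000)
cell (4,5): code 1000 → (5.000,5.645)–(4.200,5.000)
cell (5,2): code 0110 → (5.000,2.785)–(6.000,2.840)
cell (5,5): code 1001 → (6.000,5.325)–(5.000,5.645)
cell (6,2): code 0010 → (6.000,2.840)–(6.211,3.000)
cell (6,3): code 0011 → (6.211,3.000)–(6.749,4.000)
cell (6,4): code 0011 → (6.749,4.000)–(6.380,5.000)
cell (6,5): code 0001 → (6.380,5.000)–(6.000,5.325)
total: 10 segments, chained into 1 closed loop(s), length Σ = 8.625678

segments=10 loops=1 length=8.626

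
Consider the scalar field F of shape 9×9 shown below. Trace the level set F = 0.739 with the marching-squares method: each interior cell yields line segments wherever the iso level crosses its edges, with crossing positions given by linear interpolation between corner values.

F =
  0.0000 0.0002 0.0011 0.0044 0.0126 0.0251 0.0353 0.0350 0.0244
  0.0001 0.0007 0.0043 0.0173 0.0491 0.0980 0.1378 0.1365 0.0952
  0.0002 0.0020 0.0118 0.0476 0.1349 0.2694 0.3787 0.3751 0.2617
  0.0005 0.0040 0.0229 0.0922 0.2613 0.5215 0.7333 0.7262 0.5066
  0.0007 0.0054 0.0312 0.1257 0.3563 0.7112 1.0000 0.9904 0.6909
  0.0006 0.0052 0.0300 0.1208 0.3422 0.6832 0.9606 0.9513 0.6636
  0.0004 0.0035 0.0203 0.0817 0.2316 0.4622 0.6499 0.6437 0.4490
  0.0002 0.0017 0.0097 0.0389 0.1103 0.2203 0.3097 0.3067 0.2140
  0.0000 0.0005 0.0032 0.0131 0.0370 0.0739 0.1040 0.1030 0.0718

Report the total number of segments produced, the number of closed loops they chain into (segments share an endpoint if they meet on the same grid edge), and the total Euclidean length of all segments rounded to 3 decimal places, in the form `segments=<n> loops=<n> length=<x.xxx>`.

segments=8 loops=1 length=8.694

cell (3,5): code 0100 → (3.021,6.000)–(4.000,5.096)
cell (3,6): code 1100 → (3.048,7.000)–(3.021,6.000)
cell (3,7): code 1000 → (4.000,7.839)–(3.048,7.000)
cell (4,5): code 0110 → (4.000,5.096)–(5.000,5.201)
cell (4,7): code 1001 → (5.000,7.738)–(4.000,7.839)
cell (5,5): code 0010 → (5.000,5.201)–(5.713,6.000)
cell (5,6): code 0011 → (5.713,6.000)–(5.690,7.000)
cell (5,7): code 0001 → (5.690,7.000)–(5.000,7.738)
total: 8 segments, chained into 1 closed loop(s), length Σ = 8.693512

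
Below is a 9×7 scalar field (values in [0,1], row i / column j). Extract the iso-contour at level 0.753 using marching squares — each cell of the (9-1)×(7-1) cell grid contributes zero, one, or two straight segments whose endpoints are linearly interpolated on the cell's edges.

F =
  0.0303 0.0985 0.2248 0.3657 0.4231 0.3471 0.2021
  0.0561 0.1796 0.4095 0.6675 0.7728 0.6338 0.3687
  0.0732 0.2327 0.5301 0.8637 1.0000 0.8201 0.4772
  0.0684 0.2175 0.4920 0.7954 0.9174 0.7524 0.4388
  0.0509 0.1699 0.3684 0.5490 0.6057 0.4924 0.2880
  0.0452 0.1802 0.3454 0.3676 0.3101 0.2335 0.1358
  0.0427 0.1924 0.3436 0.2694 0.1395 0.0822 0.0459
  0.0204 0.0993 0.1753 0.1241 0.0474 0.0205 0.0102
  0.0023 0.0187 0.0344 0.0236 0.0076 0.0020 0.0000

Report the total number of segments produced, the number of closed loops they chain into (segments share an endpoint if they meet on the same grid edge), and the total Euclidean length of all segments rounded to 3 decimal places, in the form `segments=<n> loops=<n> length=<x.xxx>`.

segments=12 loops=1 length=7.854

cell (0,3): code 0100 → (0.943,4.000)–(1.000,3.812)
cell (0,4): code 1000 → (1.000,4.142)–(0.943,4.000)
cell (1,2): code 0100 → (1.436,3.000)–(2.000,2.668)
cell (1,3): code 1110 → (1.000,3.812)–(1.436,3.000)
cell (1,4): code 1101 → (1.640,5.000)–(1.000,4.142)
cell (1,5): code 1000 → (2.000,5.196)–(1.640,5.000)
cell (2,2): code 0110 → (2.000,2.668)–(3.000,2.860)
cell (2,4): code 1011 → (3.000,4.996)–(2.991,5.000)
cell (2,5): code 0001 → (2.991,5.000)–(2.000,5.196)
cell (3,2): code 0010 → (3.000,2.860)–(3.172,3.000)
cell (3,3): code 0011 → (3.172,3.000)–(3.527,4.000)
cell (3,4): code 0001 → (3.527,4.000)–(3.000,4.996)
total: 12 segments, chained into 1 closed loop(s), length Σ = 7.854006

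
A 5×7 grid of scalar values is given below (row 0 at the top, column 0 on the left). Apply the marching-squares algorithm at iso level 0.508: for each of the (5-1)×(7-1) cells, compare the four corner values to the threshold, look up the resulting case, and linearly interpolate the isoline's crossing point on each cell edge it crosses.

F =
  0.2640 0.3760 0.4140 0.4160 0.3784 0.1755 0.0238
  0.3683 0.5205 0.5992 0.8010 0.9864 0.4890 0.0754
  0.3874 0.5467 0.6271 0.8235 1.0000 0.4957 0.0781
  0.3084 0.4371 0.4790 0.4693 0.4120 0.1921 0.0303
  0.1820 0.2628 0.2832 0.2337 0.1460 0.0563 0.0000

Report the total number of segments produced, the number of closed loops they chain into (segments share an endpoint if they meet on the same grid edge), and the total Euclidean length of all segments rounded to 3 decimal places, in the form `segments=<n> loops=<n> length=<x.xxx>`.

segments=12 loops=1 length=11.306

cell (0,0): code 0100 → (0.913,1.000)–(1.000,0.918)
cell (0,1): code 1100 → (0.508,2.000)–(0.913,1.000)
cell (0,2): code 1100 → (0.239,3.000)–(0.508,2.000)
cell (0,3): code 1100 → (0.213,4.000)–(0.239,3.000)
cell (0,4): code 1000 → (1.000,4.962)–(0.213,4.000)
cell (1,0): code 0110 → (1.000,0.918)–(2.000,0.757)
cell (1,4): code 1001 → (2.000,4.976)–(1.000,4.962)
cell (2,0): code 0010 → (2.000,0.757)–(2.353,1.000)
cell (2,1): code 0011 → (2.353,1.000)–(2.804,2.000)
cell (2,2): code 0011 → (2.804,2.000)–(2.891,3.000)
cell (2,3): code 0011 → (2.891,3.000)–(2.837,4.000)
cell (2,4): code 0001 → (2.837,4.000)–(2.000,4.976)
total: 12 segments, chained into 1 closed loop(s), length Σ = 11.306012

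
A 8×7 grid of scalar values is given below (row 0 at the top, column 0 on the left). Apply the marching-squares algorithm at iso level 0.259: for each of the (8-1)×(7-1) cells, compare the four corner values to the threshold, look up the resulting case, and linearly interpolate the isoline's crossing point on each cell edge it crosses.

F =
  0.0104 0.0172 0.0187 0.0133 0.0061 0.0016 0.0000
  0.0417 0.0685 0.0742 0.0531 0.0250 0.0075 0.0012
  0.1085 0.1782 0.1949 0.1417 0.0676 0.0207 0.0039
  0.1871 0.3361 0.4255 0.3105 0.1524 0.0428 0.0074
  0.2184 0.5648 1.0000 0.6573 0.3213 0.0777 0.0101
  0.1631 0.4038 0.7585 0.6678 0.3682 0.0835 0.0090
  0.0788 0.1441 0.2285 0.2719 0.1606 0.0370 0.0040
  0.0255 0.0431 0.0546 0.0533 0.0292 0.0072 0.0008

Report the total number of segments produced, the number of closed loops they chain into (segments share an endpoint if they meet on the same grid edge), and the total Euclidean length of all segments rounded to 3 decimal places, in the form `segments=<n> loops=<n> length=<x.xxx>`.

segments=16 loops=1 length=12.436

cell (2,0): code 0100 → (2.512,1.000)–(3.000,0.483)
cell (2,1): code 1100 → (2.278,2.000)–(2.512,1.000)
cell (2,2): code 1100 → (2.695,3.000)–(2.278,2.000)
cell (2,3): code 1000 → (3.000,3.326)–(2.695,3.000)
cell (3,0): code 0110 → (3.000,0.483)–(4.000,0.117)
cell (3,3): code 1101 → (3.631,4.000)–(3.000,3.326)
cell (3,4): code 1000 → (4.000,4.256)–(3.631,4.000)
cell (4,0): code 0110 → (4.000,0.117)–(5.000,0.398)
cell (4,4): code 1001 → (5.000,4.384)–(4.000,4.256)
cell (5,0): code 0010 → (5.000,0.398)–(5.558,1.000)
cell (5,1): code 0011 → (5.558,1.000)–(5.942,2.000)
cell (5,2): code 0111 → (5.942,2.000)–(6.000,2.703)
cell (5,3): code 1011 → (6.000,3.116)–(5.526,4.000)
cell (5,4): code 0001 → (5.526,4.000)–(5.000,4.384)
cell (6,2): code 0010 → (6.000,2.703)–(6.059,3.000)
cell (6,3): code 0001 → (6.059,3.000)–(6.000,3.116)
total: 16 segments, chained into 1 closed loop(s), length Σ = 12.436242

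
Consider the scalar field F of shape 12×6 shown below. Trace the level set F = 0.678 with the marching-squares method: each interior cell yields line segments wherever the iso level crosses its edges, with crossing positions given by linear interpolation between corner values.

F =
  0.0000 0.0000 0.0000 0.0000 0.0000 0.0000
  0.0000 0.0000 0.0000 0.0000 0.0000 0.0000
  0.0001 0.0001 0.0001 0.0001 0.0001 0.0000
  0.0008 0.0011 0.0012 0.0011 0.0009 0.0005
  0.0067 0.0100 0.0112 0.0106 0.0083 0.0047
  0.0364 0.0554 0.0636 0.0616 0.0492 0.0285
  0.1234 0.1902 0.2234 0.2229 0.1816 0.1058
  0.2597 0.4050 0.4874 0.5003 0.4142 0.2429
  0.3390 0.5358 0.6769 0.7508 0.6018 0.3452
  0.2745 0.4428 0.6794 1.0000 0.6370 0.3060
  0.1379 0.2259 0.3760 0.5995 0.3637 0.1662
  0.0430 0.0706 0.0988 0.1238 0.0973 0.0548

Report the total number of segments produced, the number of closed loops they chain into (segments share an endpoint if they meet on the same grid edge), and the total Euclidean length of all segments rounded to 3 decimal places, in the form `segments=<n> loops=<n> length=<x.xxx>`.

cell (7,2): code 0100 → (7.709,3.000)–(8.000,2.015)
cell (7,3): code 1000 → (8.000,3.489)–(7.709,3.000)
cell (8,1): code 0100 → (8.440,2.000)–(9.000,1.994)
cell (8,2): code 1110 → (8.000,2.015)–(8.440,2.000)
cell (8,3): code 1001 → (9.000,3.887)–(8.000,3.489)
cell (9,1): code 0010 → (9.000,1.994)–(9.005,2.000)
cell (9,2): code 0011 → (9.005,2.000)–(9.804,3.000)
cell (9,3): code 0001 → (9.804,3.000)–(9.000,3.887)
total: 8 segments, chained into 1 closed loop(s), length Σ = 6.157258

segments=8 loops=1 length=6.157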